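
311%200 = 111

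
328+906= 1234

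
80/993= 80/993 = 0.08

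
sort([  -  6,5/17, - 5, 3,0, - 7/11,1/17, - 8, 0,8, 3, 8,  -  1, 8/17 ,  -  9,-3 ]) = [ - 9,  -  8  ,  -  6 , - 5,  -  3, - 1 , - 7/11,0, 0, 1/17 , 5/17,8/17,  3,3,8 , 8]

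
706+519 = 1225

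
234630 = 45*5214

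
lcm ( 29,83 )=2407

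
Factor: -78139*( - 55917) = 3^3 * 19^1*109^1*78139^1= 4369298463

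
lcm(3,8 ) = 24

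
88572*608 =53851776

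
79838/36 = 39919/18 =2217.72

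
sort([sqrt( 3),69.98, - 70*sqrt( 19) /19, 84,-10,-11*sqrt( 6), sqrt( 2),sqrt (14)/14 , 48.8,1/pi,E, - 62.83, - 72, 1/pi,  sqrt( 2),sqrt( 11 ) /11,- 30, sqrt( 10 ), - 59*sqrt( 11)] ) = [-59*sqrt(11), - 72,  -  62.83, - 30,-11 *sqrt(6),-70*sqrt( 19)/19, -10, sqrt( 14) /14,sqrt( 11 ) /11,1/pi, 1/pi, sqrt( 2 ), sqrt( 2), sqrt( 3),E,sqrt ( 10 ),  48.8,69.98, 84]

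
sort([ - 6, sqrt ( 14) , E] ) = [-6,E,sqrt(14 )]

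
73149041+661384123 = 734533164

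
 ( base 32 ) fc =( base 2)111101100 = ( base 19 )16H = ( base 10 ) 492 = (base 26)IO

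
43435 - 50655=-7220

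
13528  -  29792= -16264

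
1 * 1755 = 1755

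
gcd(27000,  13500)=13500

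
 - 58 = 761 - 819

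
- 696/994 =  -348/497 = - 0.70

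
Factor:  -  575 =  - 5^2*23^1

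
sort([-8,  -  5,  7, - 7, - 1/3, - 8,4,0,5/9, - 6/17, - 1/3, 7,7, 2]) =[  -  8, - 8, - 7, - 5 , - 6/17, - 1/3, - 1/3 , 0,5/9,  2,4,7,  7, 7]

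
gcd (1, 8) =1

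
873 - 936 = - 63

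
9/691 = 9/691 = 0.01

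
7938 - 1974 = 5964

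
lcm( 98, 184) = 9016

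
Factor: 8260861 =7^2*17^1*47^1*211^1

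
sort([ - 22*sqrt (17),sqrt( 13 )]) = [ - 22*sqrt( 17 ), sqrt( 13) ] 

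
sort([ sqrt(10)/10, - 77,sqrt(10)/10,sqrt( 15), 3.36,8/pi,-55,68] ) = [ - 77,-55,  sqrt(10)/10,sqrt( 10)/10, 8/pi, 3.36,sqrt(15 ), 68]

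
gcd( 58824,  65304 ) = 72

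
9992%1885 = 567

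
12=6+6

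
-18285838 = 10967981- 29253819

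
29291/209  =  29291/209 = 140.15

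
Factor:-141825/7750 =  - 183/10= - 2^(  -  1 ) * 3^1*5^( - 1 )*61^1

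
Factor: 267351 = 3^1*7^1*29^1*439^1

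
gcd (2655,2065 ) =295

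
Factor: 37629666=2^1*3^2 * 37^1 * 56501^1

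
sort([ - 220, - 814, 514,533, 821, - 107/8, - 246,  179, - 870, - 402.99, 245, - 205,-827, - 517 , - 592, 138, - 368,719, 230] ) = [ - 870, - 827,-814, - 592,-517, - 402.99, - 368, - 246,-220, - 205, -107/8, 138 , 179 , 230,  245,514, 533, 719, 821 ] 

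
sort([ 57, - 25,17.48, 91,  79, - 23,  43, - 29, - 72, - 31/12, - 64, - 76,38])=[ - 76, - 72, - 64 , - 29, - 25 ,- 23,  -  31/12,  17.48, 38, 43, 57, 79, 91] 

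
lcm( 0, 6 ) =0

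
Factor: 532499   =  11^1 * 48409^1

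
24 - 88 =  - 64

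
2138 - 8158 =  - 6020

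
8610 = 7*1230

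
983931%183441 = 66726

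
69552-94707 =  -  25155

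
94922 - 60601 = 34321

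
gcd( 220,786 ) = 2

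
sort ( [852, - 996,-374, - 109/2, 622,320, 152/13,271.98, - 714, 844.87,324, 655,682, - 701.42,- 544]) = [ - 996, - 714 , - 701.42, - 544, -374, - 109/2,152/13,271.98,320,324, 622,655,  682,844.87,852]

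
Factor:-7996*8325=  - 66566700 = -2^2*3^2*5^2*37^1 * 1999^1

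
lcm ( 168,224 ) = 672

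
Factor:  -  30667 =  - 7^1*13^1*337^1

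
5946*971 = 5773566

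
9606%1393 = 1248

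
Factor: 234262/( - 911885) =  - 2^1*5^( - 1 )*7^1 * 13^ ( - 1)* 29^1 * 577^1*14029^(- 1)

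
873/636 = 291/212 =1.37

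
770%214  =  128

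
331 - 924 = -593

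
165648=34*4872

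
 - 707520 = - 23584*30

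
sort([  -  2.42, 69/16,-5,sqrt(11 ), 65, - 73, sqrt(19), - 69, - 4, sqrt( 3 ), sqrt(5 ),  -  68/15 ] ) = [ -73, - 69, - 5, - 68/15, -4,- 2.42, sqrt( 3),sqrt( 5 ), sqrt(11 ), 69/16, sqrt(19), 65]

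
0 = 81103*0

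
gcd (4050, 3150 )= 450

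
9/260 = 9/260 = 0.03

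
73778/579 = 127 + 245/579 = 127.42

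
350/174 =2 +1/87 = 2.01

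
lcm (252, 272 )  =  17136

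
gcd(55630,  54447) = 1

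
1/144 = 1/144=0.01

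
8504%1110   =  734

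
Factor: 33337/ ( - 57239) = - 7^(  -  1)*13^( - 1)*53^1 = - 53/91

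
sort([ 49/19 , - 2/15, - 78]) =[ - 78, - 2/15,49/19]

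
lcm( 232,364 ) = 21112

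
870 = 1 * 870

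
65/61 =1+4/61 = 1.07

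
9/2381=9/2381 =0.00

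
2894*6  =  17364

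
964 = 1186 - 222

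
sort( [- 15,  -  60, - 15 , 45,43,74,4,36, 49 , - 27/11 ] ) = [-60, - 15,-15, - 27/11, 4,  36,43, 45,49,  74 ] 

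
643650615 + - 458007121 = 185643494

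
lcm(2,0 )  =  0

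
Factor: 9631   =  9631^1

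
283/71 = 3+70/71 = 3.99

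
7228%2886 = 1456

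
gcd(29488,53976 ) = 8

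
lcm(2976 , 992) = 2976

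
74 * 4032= 298368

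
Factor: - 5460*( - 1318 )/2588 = 2^1*3^1*5^1*7^1*13^1*647^(  -  1)*659^1 = 1799070/647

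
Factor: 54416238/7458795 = 18138746/2486265 = 2^1*3^( - 1 )*5^( - 1)*29^1 * 83^(  -  1)*1997^( - 1 )*312737^1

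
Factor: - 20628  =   - 2^2*3^3*191^1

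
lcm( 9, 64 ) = 576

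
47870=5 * 9574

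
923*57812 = 53360476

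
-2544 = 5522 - 8066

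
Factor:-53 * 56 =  - 2968 = - 2^3 * 7^1*53^1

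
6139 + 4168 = 10307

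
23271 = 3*7757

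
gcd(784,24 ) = 8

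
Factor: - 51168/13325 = - 96/25=- 2^5*3^1*5^( - 2)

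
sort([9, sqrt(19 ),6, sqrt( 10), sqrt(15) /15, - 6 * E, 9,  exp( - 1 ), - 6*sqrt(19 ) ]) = [  -  6*sqrt(19), - 6*E,sqrt(15)/15 , exp( - 1 ),sqrt (10 ),  sqrt(19 ),6,9,9]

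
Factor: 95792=2^4 *5987^1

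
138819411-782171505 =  - 643352094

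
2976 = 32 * 93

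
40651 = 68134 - 27483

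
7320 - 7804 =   -  484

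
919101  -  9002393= - 8083292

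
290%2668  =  290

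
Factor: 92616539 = 43^1*2153873^1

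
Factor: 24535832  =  2^3*233^1*13163^1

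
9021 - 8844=177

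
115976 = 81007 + 34969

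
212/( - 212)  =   - 1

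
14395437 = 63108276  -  48712839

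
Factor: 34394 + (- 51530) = - 17136 = - 2^4*3^2 * 7^1*17^1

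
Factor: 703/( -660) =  - 2^( - 2)*3^( - 1)*5^ ( - 1)*11^( - 1)*19^1 * 37^1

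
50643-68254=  - 17611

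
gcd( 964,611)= 1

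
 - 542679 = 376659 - 919338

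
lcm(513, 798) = 7182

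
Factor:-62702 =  - 2^1*107^1 * 293^1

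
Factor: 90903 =3^1 * 157^1*193^1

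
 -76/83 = - 76/83 = - 0.92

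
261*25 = 6525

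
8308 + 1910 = 10218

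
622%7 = 6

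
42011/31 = 42011/31 =1355.19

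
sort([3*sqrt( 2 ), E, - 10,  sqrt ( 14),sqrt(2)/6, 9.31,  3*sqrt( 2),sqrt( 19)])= [ - 10,sqrt (2)/6,E,sqrt(14),3*sqrt( 2), 3*sqrt (2 ), sqrt( 19 ),9.31]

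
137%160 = 137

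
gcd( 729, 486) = 243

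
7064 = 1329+5735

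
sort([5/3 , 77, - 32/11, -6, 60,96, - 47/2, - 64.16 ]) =[ - 64.16, - 47/2, - 6,-32/11, 5/3, 60,77, 96]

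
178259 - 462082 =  - 283823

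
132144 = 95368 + 36776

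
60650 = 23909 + 36741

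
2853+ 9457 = 12310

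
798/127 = 798/127= 6.28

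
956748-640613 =316135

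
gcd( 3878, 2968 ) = 14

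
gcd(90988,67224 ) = 4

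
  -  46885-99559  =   - 146444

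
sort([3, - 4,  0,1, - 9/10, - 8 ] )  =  [ -8, - 4, - 9/10 , 0,1 , 3] 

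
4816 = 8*602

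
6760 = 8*845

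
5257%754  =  733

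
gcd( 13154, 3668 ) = 2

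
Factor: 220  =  2^2*5^1*11^1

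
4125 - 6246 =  -2121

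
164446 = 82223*2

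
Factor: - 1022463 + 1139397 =116934 =2^1*3^1*19489^1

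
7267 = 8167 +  - 900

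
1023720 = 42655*24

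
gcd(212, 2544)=212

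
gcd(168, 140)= 28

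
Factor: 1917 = 3^3 * 71^1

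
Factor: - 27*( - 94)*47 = 2^1*3^3 * 47^2 = 119286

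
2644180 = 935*2828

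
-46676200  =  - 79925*584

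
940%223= 48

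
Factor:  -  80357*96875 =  - 7784584375 =- 5^5*31^1*107^1 * 751^1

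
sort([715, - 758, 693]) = [- 758,693 , 715 ]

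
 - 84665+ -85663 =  - 170328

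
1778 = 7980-6202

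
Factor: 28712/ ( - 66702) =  - 2^2*3^( - 1 )*37^1*97^1*11117^ (-1 ) =- 14356/33351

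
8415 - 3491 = 4924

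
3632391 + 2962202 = 6594593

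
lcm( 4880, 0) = 0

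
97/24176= 97/24176 = 0.00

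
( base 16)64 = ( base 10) 100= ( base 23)48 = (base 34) 2W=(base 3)10201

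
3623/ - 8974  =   - 1 + 5351/8974 =-  0.40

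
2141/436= 2141/436=4.91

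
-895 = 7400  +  -8295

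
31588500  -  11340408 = 20248092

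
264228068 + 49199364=313427432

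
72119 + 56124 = 128243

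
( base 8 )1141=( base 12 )429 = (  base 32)J1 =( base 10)609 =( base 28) LL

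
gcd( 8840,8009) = 1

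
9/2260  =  9/2260 = 0.00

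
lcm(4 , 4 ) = 4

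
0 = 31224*0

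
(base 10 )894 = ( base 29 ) 11O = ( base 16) 37E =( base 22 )1IE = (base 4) 31332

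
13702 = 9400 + 4302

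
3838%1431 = 976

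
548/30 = 274/15 = 18.27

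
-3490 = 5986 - 9476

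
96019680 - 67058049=28961631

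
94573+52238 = 146811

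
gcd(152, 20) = 4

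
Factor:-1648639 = - 223^1*7393^1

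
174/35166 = 29/5861 = 0.00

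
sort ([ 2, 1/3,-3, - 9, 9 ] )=[ - 9, - 3, 1/3,2, 9] 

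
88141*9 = 793269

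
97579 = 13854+83725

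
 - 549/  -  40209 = 183/13403 = 0.01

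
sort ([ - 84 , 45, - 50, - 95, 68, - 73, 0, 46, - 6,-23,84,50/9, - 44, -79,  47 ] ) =[ - 95, - 84, - 79, - 73, - 50, - 44, - 23, - 6, 0, 50/9,45, 46, 47,  68,84 ] 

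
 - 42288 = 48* ( - 881 ) 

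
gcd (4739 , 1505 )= 7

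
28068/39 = 719 + 9/13 = 719.69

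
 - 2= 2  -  4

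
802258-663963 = 138295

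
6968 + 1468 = 8436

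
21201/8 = 2650 + 1/8 = 2650.12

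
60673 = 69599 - 8926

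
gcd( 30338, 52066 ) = 14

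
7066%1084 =562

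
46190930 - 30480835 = 15710095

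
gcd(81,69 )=3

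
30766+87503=118269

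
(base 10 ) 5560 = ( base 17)1241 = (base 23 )ABH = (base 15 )19AA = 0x15B8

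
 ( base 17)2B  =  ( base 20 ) 25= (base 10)45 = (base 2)101101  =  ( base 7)63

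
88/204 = 22/51 = 0.43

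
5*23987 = 119935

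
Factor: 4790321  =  4790321^1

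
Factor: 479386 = 2^1*281^1*853^1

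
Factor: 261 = 3^2 * 29^1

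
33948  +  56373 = 90321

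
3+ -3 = 0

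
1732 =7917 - 6185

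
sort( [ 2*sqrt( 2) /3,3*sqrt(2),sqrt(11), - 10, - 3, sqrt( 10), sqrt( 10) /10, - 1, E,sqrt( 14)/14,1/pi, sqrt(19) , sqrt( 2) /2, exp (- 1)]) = [ -10, - 3,- 1,  sqrt( 14 )/14, sqrt( 10) /10,1/pi , exp( - 1)  ,  sqrt(2 ) /2, 2*sqrt ( 2)/3,E, sqrt (10), sqrt( 11 ),3*sqrt (2), sqrt( 19 )]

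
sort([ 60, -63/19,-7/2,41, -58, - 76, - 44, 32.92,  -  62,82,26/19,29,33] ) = [ -76, -62,-58, - 44, - 7/2, - 63/19 , 26/19, 29, 32.92, 33 , 41,  60,82]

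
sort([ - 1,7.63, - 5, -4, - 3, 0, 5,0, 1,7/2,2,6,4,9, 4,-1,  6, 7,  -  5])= [-5, - 5, - 4,-3, - 1 , - 1,0 , 0,1, 2, 7/2,4,4,5, 6,6,7,7.63,9] 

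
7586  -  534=7052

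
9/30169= 9/30169 = 0.00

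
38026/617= 61 + 389/617 = 61.63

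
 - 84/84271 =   -  1+84187/84271 = - 0.00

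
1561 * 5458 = 8519938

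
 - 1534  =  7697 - 9231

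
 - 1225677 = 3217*(  -  381)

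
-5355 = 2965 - 8320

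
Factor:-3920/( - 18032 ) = 5/23 =5^1 * 23^( - 1)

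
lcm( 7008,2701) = 259296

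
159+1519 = 1678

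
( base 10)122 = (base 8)172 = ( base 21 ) 5h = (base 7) 233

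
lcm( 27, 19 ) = 513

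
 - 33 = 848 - 881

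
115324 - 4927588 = -4812264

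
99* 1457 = 144243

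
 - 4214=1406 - 5620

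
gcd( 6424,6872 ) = 8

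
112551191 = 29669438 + 82881753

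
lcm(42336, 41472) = 2032128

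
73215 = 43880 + 29335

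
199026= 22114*9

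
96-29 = 67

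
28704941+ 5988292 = 34693233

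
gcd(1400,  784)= 56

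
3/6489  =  1/2163 = 0.00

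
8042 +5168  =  13210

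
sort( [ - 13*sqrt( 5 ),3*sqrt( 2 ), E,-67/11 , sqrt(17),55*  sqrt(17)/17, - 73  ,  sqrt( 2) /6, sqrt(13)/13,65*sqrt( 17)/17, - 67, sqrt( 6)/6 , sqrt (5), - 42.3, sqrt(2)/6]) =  [ -73,  -  67, -42.3,-13*sqrt( 5 ),-67/11, sqrt(2 ) /6, sqrt( 2)/6, sqrt(13) /13,sqrt( 6)/6,  sqrt( 5),E,sqrt(17),  3*sqrt( 2) , 55*sqrt( 17 ) /17, 65*sqrt( 17)/17] 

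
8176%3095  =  1986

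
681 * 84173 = 57321813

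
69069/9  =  7674 + 1/3= 7674.33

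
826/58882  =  7/499 = 0.01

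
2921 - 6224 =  - 3303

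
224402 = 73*3074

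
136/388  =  34/97=0.35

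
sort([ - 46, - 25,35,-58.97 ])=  [ - 58.97, - 46,-25,35]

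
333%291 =42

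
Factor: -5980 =  -  2^2*5^1*13^1*23^1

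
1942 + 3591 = 5533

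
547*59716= 32664652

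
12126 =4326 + 7800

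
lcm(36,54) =108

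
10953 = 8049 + 2904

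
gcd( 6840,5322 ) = 6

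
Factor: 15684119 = 11^1 *103^1 * 109^1*127^1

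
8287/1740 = 8287/1740 = 4.76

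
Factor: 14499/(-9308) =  - 2^(-2)*3^4*13^(-1 ) = - 81/52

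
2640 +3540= 6180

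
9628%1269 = 745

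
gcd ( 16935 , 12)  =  3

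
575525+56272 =631797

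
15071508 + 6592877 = 21664385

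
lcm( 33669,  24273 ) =1043739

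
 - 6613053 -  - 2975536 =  - 3637517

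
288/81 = 3+5/9 =3.56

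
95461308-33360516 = 62100792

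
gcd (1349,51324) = 1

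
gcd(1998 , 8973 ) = 9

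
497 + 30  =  527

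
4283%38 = 27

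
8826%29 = 10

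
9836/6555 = 9836/6555 = 1.50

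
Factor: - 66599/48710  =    -  2^( - 1 )*  5^(  -  1 )*13^1*47^1 * 109^1 *4871^( - 1)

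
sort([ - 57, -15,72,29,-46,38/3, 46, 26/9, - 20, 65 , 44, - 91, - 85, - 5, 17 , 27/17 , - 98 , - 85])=[  -  98, - 91, - 85, - 85, - 57, - 46,-20 , - 15, - 5, 27/17,26/9 , 38/3, 17 , 29, 44, 46, 65, 72 ]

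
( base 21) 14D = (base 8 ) 1032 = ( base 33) GA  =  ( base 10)538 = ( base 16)21A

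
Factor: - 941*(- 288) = 2^5 *3^2 * 941^1=271008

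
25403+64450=89853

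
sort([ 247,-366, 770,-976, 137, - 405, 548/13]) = [ - 976, - 405, - 366, 548/13, 137,247, 770]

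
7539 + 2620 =10159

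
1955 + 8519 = 10474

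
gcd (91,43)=1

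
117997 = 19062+98935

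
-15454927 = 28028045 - 43482972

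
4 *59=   236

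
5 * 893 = 4465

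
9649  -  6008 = 3641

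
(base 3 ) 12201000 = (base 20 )a7i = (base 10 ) 4158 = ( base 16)103E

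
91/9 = 10 + 1/9 = 10.11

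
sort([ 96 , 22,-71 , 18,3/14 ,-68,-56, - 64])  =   [ -71, - 68,  -  64, - 56,3/14,  18, 22,96] 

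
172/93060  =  43/23265  =  0.00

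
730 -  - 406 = 1136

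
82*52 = 4264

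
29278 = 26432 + 2846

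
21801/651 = 33 + 106/217  =  33.49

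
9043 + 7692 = 16735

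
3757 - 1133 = 2624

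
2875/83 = 34 + 53/83 = 34.64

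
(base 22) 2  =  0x2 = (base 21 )2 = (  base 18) 2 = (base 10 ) 2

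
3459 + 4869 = 8328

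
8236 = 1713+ 6523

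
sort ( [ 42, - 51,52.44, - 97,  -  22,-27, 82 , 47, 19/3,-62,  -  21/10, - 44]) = [ - 97 ,  -  62 ,  -  51, - 44, - 27,-22, - 21/10, 19/3, 42,47,52.44, 82]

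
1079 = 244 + 835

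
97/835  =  97/835=0.12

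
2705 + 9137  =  11842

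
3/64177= 3/64177 = 0.00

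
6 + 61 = 67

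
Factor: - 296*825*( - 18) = 2^4*3^3*5^2 * 11^1*37^1  =  4395600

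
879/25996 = 879/25996=0.03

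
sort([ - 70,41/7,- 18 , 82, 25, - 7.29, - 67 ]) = [ - 70,-67,- 18, - 7.29 , 41/7,25,82]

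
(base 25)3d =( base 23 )3j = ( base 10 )88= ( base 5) 323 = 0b1011000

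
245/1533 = 35/219=0.16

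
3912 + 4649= 8561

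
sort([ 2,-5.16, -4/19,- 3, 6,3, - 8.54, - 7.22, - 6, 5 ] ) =[ - 8.54, - 7.22,-6, - 5.16, - 3, - 4/19,2, 3,5, 6] 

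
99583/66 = 9053/6 = 1508.83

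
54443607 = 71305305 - 16861698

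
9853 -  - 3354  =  13207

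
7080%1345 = 355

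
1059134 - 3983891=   -  2924757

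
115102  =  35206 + 79896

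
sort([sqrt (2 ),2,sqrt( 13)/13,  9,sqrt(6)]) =[sqrt( 13) /13, sqrt (2),2, sqrt(6), 9 ] 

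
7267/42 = 173 + 1/42 = 173.02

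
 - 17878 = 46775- 64653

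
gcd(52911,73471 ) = 1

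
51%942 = 51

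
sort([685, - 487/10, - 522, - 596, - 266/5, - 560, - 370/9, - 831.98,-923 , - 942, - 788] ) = [ - 942,-923, - 831.98, - 788, - 596, - 560,  -  522, - 266/5, - 487/10, - 370/9, 685]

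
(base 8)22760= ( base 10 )9712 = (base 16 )25F0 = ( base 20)145c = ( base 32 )9FG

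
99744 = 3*33248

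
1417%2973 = 1417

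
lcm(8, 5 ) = 40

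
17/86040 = 17/86040 =0.00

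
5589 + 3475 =9064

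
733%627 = 106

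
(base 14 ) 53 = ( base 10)73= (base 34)25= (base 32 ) 29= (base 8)111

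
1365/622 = 1365/622= 2.19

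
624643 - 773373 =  - 148730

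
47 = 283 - 236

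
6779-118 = 6661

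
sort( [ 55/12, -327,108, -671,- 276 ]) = [ - 671, - 327, - 276,  55/12,108] 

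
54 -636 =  - 582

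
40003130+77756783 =117759913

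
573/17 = 573/17 = 33.71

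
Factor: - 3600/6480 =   -  3^( - 2)*5^1 = -5/9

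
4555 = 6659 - 2104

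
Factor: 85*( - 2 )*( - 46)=7820 = 2^2*5^1*17^1*23^1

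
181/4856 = 181/4856= 0.04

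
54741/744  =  73+143/248=73.58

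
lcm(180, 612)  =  3060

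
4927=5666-739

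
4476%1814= 848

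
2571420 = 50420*51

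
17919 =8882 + 9037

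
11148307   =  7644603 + 3503704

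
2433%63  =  39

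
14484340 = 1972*7345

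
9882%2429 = 166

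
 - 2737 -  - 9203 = 6466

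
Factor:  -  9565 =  - 5^1*1913^1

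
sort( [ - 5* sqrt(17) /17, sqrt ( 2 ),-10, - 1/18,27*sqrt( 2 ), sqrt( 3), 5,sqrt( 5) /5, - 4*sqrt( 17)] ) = [ - 4*sqrt( 17), - 10, - 5 * sqrt( 17)/17,  -  1/18 , sqrt( 5 ) /5,sqrt(2),sqrt( 3 ), 5 , 27*sqrt(2)]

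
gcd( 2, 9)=1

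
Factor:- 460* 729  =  -2^2*3^6*5^1*23^1 = - 335340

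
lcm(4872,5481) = 43848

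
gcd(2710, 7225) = 5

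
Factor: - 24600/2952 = -3^(-1)*5^2 = - 25/3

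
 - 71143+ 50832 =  - 20311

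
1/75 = 1/75 = 0.01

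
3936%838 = 584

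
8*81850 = 654800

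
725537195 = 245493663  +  480043532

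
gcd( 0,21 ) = 21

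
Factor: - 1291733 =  - 191^1 *6763^1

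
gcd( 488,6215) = 1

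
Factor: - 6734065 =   -  5^1*13^1*211^1*491^1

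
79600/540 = 147 + 11/27 = 147.41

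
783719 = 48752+734967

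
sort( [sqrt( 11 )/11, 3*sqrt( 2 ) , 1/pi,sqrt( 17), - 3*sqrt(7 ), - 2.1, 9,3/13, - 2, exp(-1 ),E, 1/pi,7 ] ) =[-3*sqrt(7), - 2.1, - 2, 3/13,sqrt( 11)/11, 1/pi,1/pi,exp( - 1), E,sqrt( 17 ), 3*sqrt(2), 7, 9]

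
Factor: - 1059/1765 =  - 3/5=- 3^1*5^( - 1 ) 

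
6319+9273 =15592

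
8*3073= 24584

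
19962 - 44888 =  - 24926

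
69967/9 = 69967/9 = 7774.11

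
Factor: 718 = 2^1*359^1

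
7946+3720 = 11666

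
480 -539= - 59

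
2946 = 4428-1482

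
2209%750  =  709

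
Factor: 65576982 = 2^1* 3^1*1229^1 * 8893^1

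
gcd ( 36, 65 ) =1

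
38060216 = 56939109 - 18878893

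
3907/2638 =1 + 1269/2638 = 1.48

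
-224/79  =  -3 + 13/79 = - 2.84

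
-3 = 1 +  - 4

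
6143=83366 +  - 77223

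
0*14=0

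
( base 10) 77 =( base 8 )115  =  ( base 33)2B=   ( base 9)85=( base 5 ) 302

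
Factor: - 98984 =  - 2^3 * 12373^1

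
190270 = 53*3590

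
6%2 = 0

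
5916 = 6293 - 377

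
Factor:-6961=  - 6961^1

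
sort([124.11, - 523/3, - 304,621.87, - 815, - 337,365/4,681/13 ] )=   [ - 815, - 337, - 304, - 523/3, 681/13,365/4, 124.11, 621.87]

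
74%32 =10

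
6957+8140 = 15097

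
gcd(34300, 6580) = 140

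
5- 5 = 0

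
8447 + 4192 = 12639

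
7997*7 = 55979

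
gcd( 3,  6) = 3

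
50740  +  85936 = 136676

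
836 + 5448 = 6284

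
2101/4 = 2101/4 = 525.25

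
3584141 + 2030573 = 5614714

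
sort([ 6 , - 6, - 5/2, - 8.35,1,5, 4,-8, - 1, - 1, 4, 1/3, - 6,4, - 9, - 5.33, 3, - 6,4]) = [ - 9,- 8.35,-8, - 6, - 6,-6, - 5.33, - 5/2, - 1, - 1, 1/3, 1,3,  4, 4, 4, 4, 5, 6] 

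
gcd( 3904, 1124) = 4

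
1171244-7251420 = -6080176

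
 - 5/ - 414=5/414 = 0.01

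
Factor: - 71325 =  - 3^2*5^2*317^1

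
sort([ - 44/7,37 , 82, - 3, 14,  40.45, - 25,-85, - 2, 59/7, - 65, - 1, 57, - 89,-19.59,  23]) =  [ - 89, - 85, - 65, - 25, - 19.59, - 44/7, - 3, - 2 ,  -  1, 59/7, 14, 23,37, 40.45,57 , 82]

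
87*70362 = 6121494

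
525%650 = 525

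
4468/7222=2234/3611 = 0.62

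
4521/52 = 4521/52= 86.94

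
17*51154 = 869618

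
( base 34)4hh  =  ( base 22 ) ah5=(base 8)12143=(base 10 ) 5219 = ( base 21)BHB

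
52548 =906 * 58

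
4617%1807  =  1003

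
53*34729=1840637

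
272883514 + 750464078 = 1023347592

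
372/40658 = 186/20329 =0.01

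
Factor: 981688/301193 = 2^3*173^(  -  1 )*277^1 *443^1*1741^(-1 )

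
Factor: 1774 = 2^1*887^1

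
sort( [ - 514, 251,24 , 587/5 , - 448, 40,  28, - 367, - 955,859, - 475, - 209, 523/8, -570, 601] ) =[ - 955,- 570, - 514, - 475, - 448, - 367, - 209, 24, 28 , 40, 523/8, 587/5,251,601, 859 ]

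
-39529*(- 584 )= 23084936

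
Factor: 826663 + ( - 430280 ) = 396383 = 13^1*30491^1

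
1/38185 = 1/38185 = 0.00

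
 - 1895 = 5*( - 379) 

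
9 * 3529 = 31761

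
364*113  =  41132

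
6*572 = 3432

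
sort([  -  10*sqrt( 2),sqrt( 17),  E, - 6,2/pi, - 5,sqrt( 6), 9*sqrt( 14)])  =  [ - 10*sqrt( 2), - 6,  -  5, 2/pi,sqrt( 6),E, sqrt( 17 ),9*sqrt(14) ] 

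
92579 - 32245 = 60334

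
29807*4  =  119228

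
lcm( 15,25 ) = 75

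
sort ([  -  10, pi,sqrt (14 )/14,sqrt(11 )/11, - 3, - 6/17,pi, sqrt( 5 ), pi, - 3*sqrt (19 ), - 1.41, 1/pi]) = [ - 3*sqrt(19), - 10, - 3, - 1.41,-6/17, sqrt(14 )/14,sqrt(11 )/11,  1/pi, sqrt(5 ),pi,pi, pi ] 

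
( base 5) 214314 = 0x1d23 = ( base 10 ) 7459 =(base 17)18dd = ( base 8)16443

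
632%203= 23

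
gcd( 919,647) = 1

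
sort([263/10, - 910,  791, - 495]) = [ - 910, - 495,  263/10,791 ] 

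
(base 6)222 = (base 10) 86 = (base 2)1010110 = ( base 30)2q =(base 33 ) 2K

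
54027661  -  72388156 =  - 18360495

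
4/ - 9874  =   - 2/4937 =-0.00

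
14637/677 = 14637/677 = 21.62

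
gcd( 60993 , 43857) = 9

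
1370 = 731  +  639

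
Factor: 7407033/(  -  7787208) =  - 2469011/2595736=- 2^( - 3)*11^( - 1)*13^(-1)*2269^ ( - 1) *2469011^1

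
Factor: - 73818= - 2^1* 3^3*1367^1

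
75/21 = 25/7 =3.57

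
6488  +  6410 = 12898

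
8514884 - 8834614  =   - 319730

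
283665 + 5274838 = 5558503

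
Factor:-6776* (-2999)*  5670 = 115221340080 = 2^4*3^4*5^1*7^2*11^2*2999^1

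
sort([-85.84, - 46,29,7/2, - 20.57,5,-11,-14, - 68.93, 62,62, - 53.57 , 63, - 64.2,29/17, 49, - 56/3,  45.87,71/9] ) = [ - 85.84, - 68.93, - 64.2, - 53.57, - 46, - 20.57, - 56/3, - 14,-11,29/17, 7/2,5,71/9,29,45.87 , 49, 62, 62,63]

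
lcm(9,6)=18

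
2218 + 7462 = 9680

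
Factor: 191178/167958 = 7^(-1) * 13^1*19^1*31^( - 1) = 247/217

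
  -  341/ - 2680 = 341/2680  =  0.13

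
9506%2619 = 1649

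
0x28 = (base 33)17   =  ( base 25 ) 1f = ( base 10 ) 40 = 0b101000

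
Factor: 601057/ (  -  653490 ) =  -2^( - 1 )*3^(-2 ) * 5^( - 1 ) * 53^( - 1 ) * 67^1*137^(- 1)*8971^1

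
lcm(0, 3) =0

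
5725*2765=15829625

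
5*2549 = 12745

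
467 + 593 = 1060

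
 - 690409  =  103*( - 6703)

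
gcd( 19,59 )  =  1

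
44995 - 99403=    - 54408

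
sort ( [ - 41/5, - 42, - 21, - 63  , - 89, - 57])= [ - 89, - 63, - 57, - 42, - 21,  -  41/5]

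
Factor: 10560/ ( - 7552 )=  - 165/118 = - 2^( - 1)*3^1*5^1*11^1*59^(-1 )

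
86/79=1  +  7/79 = 1.09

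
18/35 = 18/35=0.51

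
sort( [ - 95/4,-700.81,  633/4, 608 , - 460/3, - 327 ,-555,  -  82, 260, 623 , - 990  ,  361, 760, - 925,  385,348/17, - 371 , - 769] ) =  [ - 990, - 925, - 769, - 700.81 , - 555, - 371, - 327, - 460/3, - 82, - 95/4, 348/17, 633/4,260, 361, 385,608,623,760 ] 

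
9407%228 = 59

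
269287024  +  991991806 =1261278830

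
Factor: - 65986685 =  - 5^1*13197337^1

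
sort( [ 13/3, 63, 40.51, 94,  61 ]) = [ 13/3,40.51, 61,63,94]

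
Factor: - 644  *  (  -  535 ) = 2^2*5^1*7^1*23^1*107^1 = 344540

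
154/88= 7/4 =1.75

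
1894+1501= 3395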